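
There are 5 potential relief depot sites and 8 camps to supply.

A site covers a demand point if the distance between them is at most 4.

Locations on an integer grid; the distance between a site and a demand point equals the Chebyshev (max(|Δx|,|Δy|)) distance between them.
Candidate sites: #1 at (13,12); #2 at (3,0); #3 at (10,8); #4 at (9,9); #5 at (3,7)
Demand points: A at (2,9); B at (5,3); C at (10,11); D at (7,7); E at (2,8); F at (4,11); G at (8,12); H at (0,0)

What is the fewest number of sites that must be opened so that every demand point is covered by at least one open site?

3

Coverage sets (demand points within 4 of each site):
  #1: {C}
  #2: {B, H}
  #3: {C, D, G}
  #4: {C, D, G}
  #5: {A, B, D, E, F}
No 2 sites suffice: every size-2 union leaves at least one demand point uncovered.
But {#2, #3, #5} covers everything, so the minimum is 3.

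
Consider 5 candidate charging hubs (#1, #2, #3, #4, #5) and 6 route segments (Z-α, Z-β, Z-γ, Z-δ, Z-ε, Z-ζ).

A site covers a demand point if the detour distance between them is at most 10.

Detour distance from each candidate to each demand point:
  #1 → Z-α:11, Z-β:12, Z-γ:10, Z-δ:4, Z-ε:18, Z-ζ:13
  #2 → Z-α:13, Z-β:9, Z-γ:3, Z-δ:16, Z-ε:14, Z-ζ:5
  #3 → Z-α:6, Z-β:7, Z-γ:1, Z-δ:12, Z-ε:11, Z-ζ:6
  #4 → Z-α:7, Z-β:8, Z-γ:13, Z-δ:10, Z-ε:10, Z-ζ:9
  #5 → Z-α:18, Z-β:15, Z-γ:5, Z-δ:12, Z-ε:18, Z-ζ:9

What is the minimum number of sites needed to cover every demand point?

Coverage sets (demand points within 10 of each site):
  #1: {Z-γ, Z-δ}
  #2: {Z-β, Z-γ, Z-ζ}
  #3: {Z-α, Z-β, Z-γ, Z-ζ}
  #4: {Z-α, Z-β, Z-δ, Z-ε, Z-ζ}
  #5: {Z-γ, Z-ζ}
No single site covers all 6 demand points.
But {#1, #4} covers everything, so the minimum is 2.

2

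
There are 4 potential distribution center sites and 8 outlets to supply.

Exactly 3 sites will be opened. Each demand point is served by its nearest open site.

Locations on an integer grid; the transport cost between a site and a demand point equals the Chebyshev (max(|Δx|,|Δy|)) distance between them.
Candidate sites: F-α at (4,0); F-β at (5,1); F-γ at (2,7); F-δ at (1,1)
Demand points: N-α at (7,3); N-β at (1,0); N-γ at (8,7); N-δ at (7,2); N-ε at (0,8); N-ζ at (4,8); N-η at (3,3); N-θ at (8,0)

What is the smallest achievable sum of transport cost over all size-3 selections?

Open {F-β, F-γ, F-δ}.
  N-α→F-β 2, N-β→F-δ 1, N-γ→F-β 6, N-δ→F-β 2, N-ε→F-γ 2, N-ζ→F-γ 2, N-η→F-β 2, N-θ→F-β 3  ⇒ total 20.
Compare {F-α, F-β, F-γ}: total 22.
Compare {F-α, F-γ, F-δ}: total 23.
No size-3 selection does better; minimum is 20.

20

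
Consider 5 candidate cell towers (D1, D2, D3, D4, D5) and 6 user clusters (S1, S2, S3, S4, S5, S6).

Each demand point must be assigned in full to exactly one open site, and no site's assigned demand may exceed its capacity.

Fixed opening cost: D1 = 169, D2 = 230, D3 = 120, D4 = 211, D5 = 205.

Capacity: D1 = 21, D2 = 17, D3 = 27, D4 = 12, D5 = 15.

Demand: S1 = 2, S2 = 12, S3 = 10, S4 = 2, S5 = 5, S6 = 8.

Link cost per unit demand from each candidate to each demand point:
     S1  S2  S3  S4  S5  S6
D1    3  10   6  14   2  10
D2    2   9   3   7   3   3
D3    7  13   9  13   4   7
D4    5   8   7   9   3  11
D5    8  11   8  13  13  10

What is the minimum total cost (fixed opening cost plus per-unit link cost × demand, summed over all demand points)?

Open {D1, D3}; cheapest assignment that respects the capacities:
  D1 (cap 21, load 19): S1, S2, S5 — cost 2×3 + 12×10 + 5×2 = 136
  D3 (cap 27, load 20): S3, S4, S6 — cost 10×9 + 2×13 + 8×7 = 172
  Shipping 308, fixed 289 → total 597.
  Any other capacity-feasible assignment to {D1, D3} ships for at least 308.
Compare {D2, D3}: its best feasible assignment gives total 630.
Compare {D3, D4}: its best feasible assignment gives total 633.
Every other set of open sites that can feasibly serve all demand totals ≥ 630 even under its best assignment. Minimum: 597.

597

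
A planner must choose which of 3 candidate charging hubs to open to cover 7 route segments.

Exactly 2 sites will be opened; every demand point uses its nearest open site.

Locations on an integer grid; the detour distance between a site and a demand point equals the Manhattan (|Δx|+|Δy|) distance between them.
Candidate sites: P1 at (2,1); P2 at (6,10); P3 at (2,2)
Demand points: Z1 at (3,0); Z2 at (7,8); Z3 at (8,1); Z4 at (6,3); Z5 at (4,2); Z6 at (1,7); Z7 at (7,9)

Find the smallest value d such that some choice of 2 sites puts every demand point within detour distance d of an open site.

Open {P1, P2}.
  Farthest demand point is Z6 at detour distance 7 (to P1); all others are ≤ 7.
With {P2, P3} the worst case is 7.
With {P1, P3} the worst case is 12.
No size-2 selection achieves below 7.

7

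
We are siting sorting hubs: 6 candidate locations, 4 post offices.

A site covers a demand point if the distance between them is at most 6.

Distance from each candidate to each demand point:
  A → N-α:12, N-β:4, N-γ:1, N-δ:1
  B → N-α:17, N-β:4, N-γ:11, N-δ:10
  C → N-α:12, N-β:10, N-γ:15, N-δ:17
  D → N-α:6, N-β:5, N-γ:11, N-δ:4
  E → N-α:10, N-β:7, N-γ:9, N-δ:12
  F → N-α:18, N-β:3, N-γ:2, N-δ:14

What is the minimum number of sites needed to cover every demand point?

Coverage sets (demand points within 6 of each site):
  A: {N-β, N-γ, N-δ}
  B: {N-β}
  C: {}
  D: {N-α, N-β, N-δ}
  E: {}
  F: {N-β, N-γ}
No single site covers all 4 demand points.
But {A, D} covers everything, so the minimum is 2.

2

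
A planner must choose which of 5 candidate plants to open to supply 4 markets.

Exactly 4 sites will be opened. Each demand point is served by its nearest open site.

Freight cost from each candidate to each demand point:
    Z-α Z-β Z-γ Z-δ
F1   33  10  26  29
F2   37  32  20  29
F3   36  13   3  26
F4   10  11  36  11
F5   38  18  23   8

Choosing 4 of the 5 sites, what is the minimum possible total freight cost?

Open {F1, F3, F4, F5}.
  Z-α→F4 10, Z-β→F1 10, Z-γ→F3 3, Z-δ→F5 8  ⇒ total 31.
Compare {F2, F3, F4, F5}: total 32.
Compare {F1, F2, F3, F4}: total 34.
No size-4 selection does better; minimum is 31.

31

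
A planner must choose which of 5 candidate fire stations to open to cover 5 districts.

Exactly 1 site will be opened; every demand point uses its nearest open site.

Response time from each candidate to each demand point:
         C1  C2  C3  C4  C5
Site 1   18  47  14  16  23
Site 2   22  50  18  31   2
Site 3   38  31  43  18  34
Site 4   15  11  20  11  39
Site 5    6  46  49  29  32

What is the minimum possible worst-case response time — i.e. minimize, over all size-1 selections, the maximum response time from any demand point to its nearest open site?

Open {Site 4}.
  Farthest demand point is C5 at response time 39 (to Site 4); all others are ≤ 39.
With {Site 3} the worst case is 43.
With {Site 1} the worst case is 47.
No size-1 selection achieves below 39.

39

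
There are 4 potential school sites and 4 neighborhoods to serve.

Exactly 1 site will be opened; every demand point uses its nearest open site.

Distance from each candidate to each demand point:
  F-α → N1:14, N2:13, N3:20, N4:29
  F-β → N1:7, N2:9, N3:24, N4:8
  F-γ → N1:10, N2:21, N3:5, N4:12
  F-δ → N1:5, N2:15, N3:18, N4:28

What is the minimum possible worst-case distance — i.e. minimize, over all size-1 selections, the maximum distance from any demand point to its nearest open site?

21

Open {F-γ}.
  Farthest demand point is N2 at distance 21 (to F-γ); all others are ≤ 21.
With {F-β} the worst case is 24.
With {F-δ} the worst case is 28.
No size-1 selection achieves below 21.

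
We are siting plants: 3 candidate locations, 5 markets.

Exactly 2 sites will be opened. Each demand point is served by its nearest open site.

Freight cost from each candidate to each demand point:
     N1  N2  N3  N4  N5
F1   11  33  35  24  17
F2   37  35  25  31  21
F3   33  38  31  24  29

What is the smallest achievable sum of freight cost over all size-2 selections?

110

Open {F1, F2}.
  N1→F1 11, N2→F1 33, N3→F2 25, N4→F1 24, N5→F1 17  ⇒ total 110.
Compare {F1, F3}: total 116.
Compare {F2, F3}: total 138.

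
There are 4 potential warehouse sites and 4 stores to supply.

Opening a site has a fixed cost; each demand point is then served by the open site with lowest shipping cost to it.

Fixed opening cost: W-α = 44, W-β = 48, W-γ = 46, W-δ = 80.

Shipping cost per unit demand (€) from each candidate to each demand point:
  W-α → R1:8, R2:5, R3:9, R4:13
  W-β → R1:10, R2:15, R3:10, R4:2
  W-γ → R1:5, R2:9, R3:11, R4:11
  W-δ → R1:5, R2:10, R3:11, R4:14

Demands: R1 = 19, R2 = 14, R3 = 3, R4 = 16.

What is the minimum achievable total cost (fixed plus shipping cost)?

Open {W-α, W-β, W-γ}: assign each demand point to its cheapest open site.
  R1→W-γ 19×5=95, R2→W-α 14×5=70, R3→W-α 3×9=27, R4→W-β 16×2=32
  shipping cost 224, fixed 138 → total 362.
Compare {W-α, W-β}: shipping cost 281 + fixed 92 = 373.
Compare {W-β, W-γ}: shipping cost 283 + fixed 94 = 377.
Compare {W-α, W-β, W-δ}: shipping cost 224 + fixed 172 = 396.
All other subsets cost ≥ 373. Minimum total cost: 362.

362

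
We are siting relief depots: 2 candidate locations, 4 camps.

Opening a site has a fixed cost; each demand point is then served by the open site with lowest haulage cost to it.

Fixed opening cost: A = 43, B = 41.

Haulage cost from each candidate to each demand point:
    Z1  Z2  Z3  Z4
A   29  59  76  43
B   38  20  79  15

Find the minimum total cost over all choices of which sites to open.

Open {B}: assign each demand point to its cheapest open site.
  Z1→B 38, Z2→B 20, Z3→B 79, Z4→B 15
  haulage cost 152, fixed 41 → total 193.
Compare {A, B}: haulage cost 140 + fixed 84 = 224.
Compare {A}: haulage cost 207 + fixed 43 = 250.

193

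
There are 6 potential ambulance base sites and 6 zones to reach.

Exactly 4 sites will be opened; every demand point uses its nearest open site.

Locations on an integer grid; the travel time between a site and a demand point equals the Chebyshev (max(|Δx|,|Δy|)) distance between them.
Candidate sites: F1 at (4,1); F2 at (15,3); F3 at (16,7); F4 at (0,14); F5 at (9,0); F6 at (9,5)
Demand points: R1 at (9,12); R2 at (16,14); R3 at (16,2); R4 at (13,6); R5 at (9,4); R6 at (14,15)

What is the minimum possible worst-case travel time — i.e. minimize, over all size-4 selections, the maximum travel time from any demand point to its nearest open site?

8

Open {F1, F2, F3, F4}.
  Farthest demand point is R6 at travel time 8 (to F3); all others are ≤ 8.
With {F1, F2, F3, F5} the worst case is 8.
With {F1, F2, F3, F6} the worst case is 8.
No size-4 selection achieves below 8.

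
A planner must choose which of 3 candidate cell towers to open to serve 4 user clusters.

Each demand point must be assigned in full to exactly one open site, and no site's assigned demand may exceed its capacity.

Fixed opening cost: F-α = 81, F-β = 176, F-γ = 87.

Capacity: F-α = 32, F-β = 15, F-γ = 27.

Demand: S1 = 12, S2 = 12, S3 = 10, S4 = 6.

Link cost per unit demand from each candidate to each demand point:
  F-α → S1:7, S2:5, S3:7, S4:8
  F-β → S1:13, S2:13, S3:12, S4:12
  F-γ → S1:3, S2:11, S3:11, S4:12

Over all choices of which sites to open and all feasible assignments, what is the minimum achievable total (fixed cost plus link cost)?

Open {F-α, F-γ}; cheapest assignment that respects the capacities:
  F-α (cap 32, load 28): S2, S3, S4 — cost 12×5 + 10×7 + 6×8 = 178
  F-γ (cap 27, load 12): S1 — cost 12×3 = 36
  Shipping 214, fixed 168 → total 382.
  Any other capacity-feasible assignment to {F-α, F-γ} ships for at least 214.
Compare {F-α, F-β, F-γ}: its best feasible assignment gives total 558.
Compare {F-α, F-β}: its best feasible assignment gives total 569.
Every other set of open sites that can feasibly serve all demand totals ≥ 558 even under its best assignment. Minimum: 382.

382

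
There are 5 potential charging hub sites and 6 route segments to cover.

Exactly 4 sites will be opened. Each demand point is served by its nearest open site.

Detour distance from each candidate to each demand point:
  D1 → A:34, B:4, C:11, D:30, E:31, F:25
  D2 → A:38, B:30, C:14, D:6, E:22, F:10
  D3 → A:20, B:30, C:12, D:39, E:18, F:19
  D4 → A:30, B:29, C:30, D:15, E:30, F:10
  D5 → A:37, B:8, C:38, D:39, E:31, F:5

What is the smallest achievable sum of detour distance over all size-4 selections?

64

Open {D1, D2, D3, D5}.
  A→D3 20, B→D1 4, C→D1 11, D→D2 6, E→D3 18, F→D5 5  ⇒ total 64.
Compare {D1, D2, D3, D4}: total 69.
Compare {D2, D3, D4, D5}: total 69.
No size-4 selection does better; minimum is 64.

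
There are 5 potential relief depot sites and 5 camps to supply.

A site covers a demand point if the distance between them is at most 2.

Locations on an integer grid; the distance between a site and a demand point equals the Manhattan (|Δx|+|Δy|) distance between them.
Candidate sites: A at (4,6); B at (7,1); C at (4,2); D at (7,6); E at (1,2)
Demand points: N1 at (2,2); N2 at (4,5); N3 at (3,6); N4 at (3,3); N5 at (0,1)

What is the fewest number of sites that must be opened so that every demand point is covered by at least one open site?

Coverage sets (demand points within 2 of each site):
  A: {N2, N3}
  B: {}
  C: {N1, N4}
  D: {}
  E: {N1, N5}
No 2 sites suffice: every size-2 union leaves at least one demand point uncovered.
But {A, C, E} covers everything, so the minimum is 3.

3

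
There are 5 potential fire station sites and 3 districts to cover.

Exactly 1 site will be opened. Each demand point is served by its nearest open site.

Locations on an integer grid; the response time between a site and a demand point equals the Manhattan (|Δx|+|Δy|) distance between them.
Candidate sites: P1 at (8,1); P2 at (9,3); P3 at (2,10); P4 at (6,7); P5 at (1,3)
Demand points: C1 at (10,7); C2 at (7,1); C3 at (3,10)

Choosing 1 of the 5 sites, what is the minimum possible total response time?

17

Open {P4}.
  C1→P4 4, C2→P4 7, C3→P4 6  ⇒ total 17.
Compare {P2}: total 22.
Compare {P1}: total 23.
No size-1 selection does better; minimum is 17.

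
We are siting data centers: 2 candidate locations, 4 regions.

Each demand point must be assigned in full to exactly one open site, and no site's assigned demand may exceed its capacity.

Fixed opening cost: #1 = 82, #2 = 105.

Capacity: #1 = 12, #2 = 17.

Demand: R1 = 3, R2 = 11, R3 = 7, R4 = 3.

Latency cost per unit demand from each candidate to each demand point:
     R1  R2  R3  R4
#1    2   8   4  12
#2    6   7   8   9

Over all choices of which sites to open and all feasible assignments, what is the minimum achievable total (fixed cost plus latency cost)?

325

Open {#1, #2}; cheapest assignment that respects the capacities:
  #1 (cap 12, load 10): R1, R3 — cost 3×2 + 7×4 = 34
  #2 (cap 17, load 14): R2, R4 — cost 11×7 + 3×9 = 104
  Shipping 138, fixed 187 → total 325.
  Any other capacity-feasible assignment to {#1, #2} ships for at least 138.
Total demand is 24 and no other set of sites has combined capacity ≥ 24, so {#1, #2} is the only feasible choice of open sites. Minimum: 325.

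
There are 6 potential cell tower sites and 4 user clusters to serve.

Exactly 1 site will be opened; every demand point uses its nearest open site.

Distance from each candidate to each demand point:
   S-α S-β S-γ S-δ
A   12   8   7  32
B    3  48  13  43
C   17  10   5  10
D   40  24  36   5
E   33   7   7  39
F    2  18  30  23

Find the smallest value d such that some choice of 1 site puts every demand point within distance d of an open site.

Open {C}.
  Farthest demand point is S-α at distance 17 (to C); all others are ≤ 17.
With {F} the worst case is 30.
With {A} the worst case is 32.
No size-1 selection achieves below 17.

17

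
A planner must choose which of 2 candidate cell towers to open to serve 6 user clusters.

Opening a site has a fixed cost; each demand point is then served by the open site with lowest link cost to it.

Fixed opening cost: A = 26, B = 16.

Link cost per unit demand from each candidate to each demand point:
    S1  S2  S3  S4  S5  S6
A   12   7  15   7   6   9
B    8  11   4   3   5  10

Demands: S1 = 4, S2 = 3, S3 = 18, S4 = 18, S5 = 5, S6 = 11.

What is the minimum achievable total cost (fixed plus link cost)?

342

Open {B}: assign each demand point to its cheapest open site.
  S1→B 4×8=32, S2→B 3×11=33, S3→B 18×4=72, S4→B 18×3=54, S5→B 5×5=25, S6→B 11×10=110
  link cost 326, fixed 16 → total 342.
Compare {A, B}: link cost 303 + fixed 42 = 345.
Compare {A}: link cost 594 + fixed 26 = 620.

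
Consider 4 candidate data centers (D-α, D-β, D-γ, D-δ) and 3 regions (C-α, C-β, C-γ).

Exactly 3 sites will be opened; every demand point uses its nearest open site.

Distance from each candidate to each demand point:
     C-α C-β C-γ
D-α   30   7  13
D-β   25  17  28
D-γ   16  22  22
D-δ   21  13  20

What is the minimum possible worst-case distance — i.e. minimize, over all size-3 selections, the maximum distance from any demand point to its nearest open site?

16

Open {D-α, D-β, D-γ}.
  Farthest demand point is C-α at distance 16 (to D-γ); all others are ≤ 16.
With {D-α, D-γ, D-δ} the worst case is 16.
With {D-β, D-γ, D-δ} the worst case is 20.
No size-3 selection achieves below 16.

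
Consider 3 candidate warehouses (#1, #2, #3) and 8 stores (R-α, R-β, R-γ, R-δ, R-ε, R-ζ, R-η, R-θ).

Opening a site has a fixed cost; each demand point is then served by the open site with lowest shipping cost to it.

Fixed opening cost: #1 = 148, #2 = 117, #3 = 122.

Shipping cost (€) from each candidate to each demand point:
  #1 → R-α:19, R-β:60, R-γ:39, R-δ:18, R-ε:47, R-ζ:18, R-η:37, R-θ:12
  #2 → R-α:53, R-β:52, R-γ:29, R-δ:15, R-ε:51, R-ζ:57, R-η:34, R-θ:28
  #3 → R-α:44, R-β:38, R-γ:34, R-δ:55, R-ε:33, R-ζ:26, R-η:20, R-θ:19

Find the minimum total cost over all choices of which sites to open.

391

Open {#3}: assign each demand point to its cheapest open site.
  R-α→#3 44, R-β→#3 38, R-γ→#3 34, R-δ→#3 55, R-ε→#3 33, R-ζ→#3 26, R-η→#3 20, R-θ→#3 19
  shipping cost 269, fixed 122 → total 391.
Compare {#1}: shipping cost 250 + fixed 148 = 398.
Compare {#2}: shipping cost 319 + fixed 117 = 436.
Compare {#1, #3}: shipping cost 192 + fixed 270 = 462.
All other subsets cost ≥ 398. Minimum total cost: 391.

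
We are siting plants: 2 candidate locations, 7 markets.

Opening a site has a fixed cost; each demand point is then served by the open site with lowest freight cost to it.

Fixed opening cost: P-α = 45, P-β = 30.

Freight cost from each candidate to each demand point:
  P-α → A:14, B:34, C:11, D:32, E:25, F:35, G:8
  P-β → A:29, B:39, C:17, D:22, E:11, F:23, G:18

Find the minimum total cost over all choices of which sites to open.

Open {P-β}: assign each demand point to its cheapest open site.
  A→P-β 29, B→P-β 39, C→P-β 17, D→P-β 22, E→P-β 11, F→P-β 23, G→P-β 18
  freight cost 159, fixed 30 → total 189.
Compare {P-α, P-β}: freight cost 123 + fixed 75 = 198.
Compare {P-α}: freight cost 159 + fixed 45 = 204.

189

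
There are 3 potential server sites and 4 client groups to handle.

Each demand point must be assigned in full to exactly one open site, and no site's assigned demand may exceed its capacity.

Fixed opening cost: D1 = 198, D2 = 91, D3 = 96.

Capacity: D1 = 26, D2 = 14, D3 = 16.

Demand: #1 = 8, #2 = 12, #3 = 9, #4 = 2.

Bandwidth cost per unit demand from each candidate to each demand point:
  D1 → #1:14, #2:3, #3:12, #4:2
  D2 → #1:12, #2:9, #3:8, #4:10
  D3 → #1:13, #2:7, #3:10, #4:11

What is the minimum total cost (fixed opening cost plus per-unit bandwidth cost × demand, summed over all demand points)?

Open {D1, D2}; cheapest assignment that respects the capacities:
  D1 (cap 26, load 22): #1, #2, #4 — cost 8×14 + 12×3 + 2×2 = 152
  D2 (cap 14, load 9): #3 — cost 9×8 = 72
  Shipping 224, fixed 289 → total 513.
  Any other capacity-feasible assignment to {D1, D2} ships for at least 224.
Compare {D1, D3}: its best feasible assignment gives total 536.
Compare {D1, D2, D3}: its best feasible assignment gives total 601.
Every other set of open sites that can feasibly serve all demand totals ≥ 536 even under its best assignment. Minimum: 513.

513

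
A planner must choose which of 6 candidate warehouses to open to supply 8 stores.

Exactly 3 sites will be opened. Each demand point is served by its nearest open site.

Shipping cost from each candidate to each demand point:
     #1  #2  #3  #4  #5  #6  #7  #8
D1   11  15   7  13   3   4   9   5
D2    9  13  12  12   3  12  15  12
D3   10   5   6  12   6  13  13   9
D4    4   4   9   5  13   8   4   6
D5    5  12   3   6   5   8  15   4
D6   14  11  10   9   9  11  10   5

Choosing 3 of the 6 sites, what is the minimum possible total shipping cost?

31

Open {D1, D4, D5}.
  #1→D4 4, #2→D4 4, #3→D5 3, #4→D4 5, #5→D1 3, #6→D1 4, #7→D4 4, #8→D5 4  ⇒ total 31.
Compare {D1, D3, D4}: total 35.
Compare {D2, D4, D5}: total 35.
No size-3 selection does better; minimum is 31.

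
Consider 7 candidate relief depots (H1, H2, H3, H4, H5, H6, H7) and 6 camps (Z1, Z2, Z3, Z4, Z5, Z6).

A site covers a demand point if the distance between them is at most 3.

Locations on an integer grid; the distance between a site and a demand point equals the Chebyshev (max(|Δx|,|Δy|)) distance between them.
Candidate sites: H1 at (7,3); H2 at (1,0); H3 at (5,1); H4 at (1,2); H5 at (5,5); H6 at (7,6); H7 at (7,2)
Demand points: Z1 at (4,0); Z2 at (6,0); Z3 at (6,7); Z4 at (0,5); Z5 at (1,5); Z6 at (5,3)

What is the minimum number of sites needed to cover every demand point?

Coverage sets (demand points within 3 of each site):
  H1: {Z1, Z2, Z6}
  H2: {Z1}
  H3: {Z1, Z2, Z6}
  H4: {Z1, Z4, Z5}
  H5: {Z3, Z6}
  H6: {Z3, Z6}
  H7: {Z1, Z2, Z6}
No 2 sites suffice: every size-2 union leaves at least one demand point uncovered.
But {H1, H4, H5} covers everything, so the minimum is 3.

3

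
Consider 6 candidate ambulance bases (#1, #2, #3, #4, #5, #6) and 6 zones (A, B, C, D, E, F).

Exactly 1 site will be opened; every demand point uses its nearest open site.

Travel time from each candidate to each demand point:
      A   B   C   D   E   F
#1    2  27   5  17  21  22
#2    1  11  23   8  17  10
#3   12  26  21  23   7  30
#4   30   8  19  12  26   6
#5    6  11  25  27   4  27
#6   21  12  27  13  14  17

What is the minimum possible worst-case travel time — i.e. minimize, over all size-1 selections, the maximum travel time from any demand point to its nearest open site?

Open {#2}.
  Farthest demand point is C at travel time 23 (to #2); all others are ≤ 23.
With {#1} the worst case is 27.
With {#5} the worst case is 27.
No size-1 selection achieves below 23.

23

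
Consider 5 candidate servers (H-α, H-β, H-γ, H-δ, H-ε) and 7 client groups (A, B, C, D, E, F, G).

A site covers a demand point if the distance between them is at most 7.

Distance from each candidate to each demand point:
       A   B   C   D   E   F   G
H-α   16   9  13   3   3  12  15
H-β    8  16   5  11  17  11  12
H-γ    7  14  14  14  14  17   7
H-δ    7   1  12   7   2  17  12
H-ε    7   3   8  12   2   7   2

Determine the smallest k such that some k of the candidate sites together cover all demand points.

Coverage sets (demand points within 7 of each site):
  H-α: {D, E}
  H-β: {C}
  H-γ: {A, G}
  H-δ: {A, B, D, E}
  H-ε: {A, B, E, F, G}
No 2 sites suffice: every size-2 union leaves at least one demand point uncovered.
But {H-α, H-β, H-ε} covers everything, so the minimum is 3.

3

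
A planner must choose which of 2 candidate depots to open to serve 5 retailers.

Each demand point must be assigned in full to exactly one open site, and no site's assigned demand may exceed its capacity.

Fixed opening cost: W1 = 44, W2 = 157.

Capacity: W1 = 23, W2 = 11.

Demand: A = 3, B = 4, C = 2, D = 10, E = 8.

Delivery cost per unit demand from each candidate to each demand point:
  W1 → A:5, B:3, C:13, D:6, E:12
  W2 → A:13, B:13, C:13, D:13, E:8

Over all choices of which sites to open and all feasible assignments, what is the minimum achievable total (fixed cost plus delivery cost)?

378

Open {W1, W2}; cheapest assignment that respects the capacities:
  W1 (cap 23, load 19): A, B, C, D — cost 3×5 + 4×3 + 2×13 + 10×6 = 113
  W2 (cap 11, load 8): E — cost 8×8 = 64
  Shipping 177, fixed 201 → total 378.
  Any other capacity-feasible assignment to {W1, W2} ships for at least 177.
Total demand is 27 and no other set of sites has combined capacity ≥ 27, so {W1, W2} is the only feasible choice of open sites. Minimum: 378.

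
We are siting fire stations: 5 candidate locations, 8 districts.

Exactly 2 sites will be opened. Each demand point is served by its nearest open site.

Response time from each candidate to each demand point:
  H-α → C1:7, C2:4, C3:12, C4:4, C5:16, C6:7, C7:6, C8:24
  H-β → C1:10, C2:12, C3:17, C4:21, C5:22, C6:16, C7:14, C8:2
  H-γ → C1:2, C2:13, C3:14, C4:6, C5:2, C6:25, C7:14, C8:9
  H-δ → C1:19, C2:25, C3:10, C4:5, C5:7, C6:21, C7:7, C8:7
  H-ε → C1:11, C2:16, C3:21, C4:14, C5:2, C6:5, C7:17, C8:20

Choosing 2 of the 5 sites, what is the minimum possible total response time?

46

Open {H-α, H-γ}.
  C1→H-γ 2, C2→H-α 4, C3→H-α 12, C4→H-α 4, C5→H-γ 2, C6→H-α 7, C7→H-α 6, C8→H-γ 9  ⇒ total 46.
Compare {H-α, H-δ}: total 52.
Compare {H-α, H-β}: total 58.
No size-2 selection does better; minimum is 46.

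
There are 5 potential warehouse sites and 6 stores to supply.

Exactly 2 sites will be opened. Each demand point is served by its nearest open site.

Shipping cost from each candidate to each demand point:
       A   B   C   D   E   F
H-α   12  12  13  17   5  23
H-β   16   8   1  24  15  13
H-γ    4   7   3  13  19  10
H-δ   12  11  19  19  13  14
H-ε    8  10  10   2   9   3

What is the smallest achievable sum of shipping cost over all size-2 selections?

Open {H-γ, H-ε}.
  A→H-γ 4, B→H-γ 7, C→H-γ 3, D→H-ε 2, E→H-ε 9, F→H-ε 3  ⇒ total 28.
Compare {H-β, H-ε}: total 31.
Compare {H-α, H-ε}: total 38.
No size-2 selection does better; minimum is 28.

28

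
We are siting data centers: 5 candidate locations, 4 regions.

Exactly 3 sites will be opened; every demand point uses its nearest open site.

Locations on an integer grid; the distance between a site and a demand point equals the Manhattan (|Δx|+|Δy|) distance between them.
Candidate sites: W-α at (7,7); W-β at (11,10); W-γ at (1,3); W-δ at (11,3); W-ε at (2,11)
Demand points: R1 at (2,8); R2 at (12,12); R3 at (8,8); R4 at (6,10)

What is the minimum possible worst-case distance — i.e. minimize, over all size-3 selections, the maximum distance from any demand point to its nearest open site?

4

Open {W-α, W-β, W-ε}.
  Farthest demand point is R4 at distance 4 (to W-α); all others are ≤ 4.
With {W-β, W-γ, W-ε} the worst case is 5.
With {W-β, W-δ, W-ε} the worst case is 5.
No size-3 selection achieves below 4.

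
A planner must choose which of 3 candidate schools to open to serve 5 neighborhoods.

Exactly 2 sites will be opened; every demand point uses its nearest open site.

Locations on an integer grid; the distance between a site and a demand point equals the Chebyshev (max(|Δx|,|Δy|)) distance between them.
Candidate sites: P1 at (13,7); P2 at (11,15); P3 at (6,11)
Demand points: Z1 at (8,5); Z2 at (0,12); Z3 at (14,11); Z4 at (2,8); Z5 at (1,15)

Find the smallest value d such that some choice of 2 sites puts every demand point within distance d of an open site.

6

Open {P1, P3}.
  Farthest demand point is Z2 at distance 6 (to P3); all others are ≤ 6.
With {P2, P3} the worst case is 6.
With {P1, P2} the worst case is 11.
No size-2 selection achieves below 6.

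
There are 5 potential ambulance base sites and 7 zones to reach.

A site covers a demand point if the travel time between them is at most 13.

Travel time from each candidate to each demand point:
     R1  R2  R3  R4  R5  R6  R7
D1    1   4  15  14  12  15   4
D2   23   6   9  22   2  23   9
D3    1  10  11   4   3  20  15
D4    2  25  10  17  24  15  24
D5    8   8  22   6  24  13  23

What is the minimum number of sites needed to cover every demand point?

2

Coverage sets (demand points within 13 of each site):
  D1: {R1, R2, R5, R7}
  D2: {R2, R3, R5, R7}
  D3: {R1, R2, R3, R4, R5}
  D4: {R1, R3}
  D5: {R1, R2, R4, R6}
No single site covers all 7 demand points.
But {D2, D5} covers everything, so the minimum is 2.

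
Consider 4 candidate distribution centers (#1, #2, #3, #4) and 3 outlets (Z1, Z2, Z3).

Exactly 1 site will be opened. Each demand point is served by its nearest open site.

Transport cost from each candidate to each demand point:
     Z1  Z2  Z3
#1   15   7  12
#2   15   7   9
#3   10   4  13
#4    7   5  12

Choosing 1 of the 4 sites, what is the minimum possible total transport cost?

Open {#4}.
  Z1→#4 7, Z2→#4 5, Z3→#4 12  ⇒ total 24.
Compare {#3}: total 27.
Compare {#2}: total 31.
No size-1 selection does better; minimum is 24.

24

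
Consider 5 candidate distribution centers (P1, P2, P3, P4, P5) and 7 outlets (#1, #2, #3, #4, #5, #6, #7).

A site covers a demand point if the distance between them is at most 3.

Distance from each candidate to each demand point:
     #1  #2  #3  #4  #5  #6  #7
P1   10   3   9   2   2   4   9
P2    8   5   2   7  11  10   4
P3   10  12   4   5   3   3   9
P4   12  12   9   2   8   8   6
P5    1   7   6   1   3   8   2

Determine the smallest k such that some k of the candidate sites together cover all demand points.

Coverage sets (demand points within 3 of each site):
  P1: {#2, #4, #5}
  P2: {#3}
  P3: {#5, #6}
  P4: {#4}
  P5: {#1, #4, #5, #7}
No 3 sites suffice: every size-3 union leaves at least one demand point uncovered.
But {P1, P2, P3, P5} covers everything, so the minimum is 4.

4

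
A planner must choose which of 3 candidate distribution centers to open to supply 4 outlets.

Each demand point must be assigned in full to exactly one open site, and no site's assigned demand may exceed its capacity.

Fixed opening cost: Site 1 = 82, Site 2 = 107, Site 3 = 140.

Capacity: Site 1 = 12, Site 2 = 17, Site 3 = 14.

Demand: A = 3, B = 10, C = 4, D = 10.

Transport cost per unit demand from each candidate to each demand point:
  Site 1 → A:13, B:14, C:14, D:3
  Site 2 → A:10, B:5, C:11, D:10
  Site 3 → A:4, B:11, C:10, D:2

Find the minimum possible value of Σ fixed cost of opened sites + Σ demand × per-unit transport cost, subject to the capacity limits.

343

Open {Site 1, Site 2}; cheapest assignment that respects the capacities:
  Site 1 (cap 12, load 10): D — cost 10×3 = 30
  Site 2 (cap 17, load 17): A, B, C — cost 3×10 + 10×5 + 4×11 = 124
  Shipping 154, fixed 189 → total 343.
  Any other capacity-feasible assignment to {Site 1, Site 2} ships for at least 154.
Compare {Site 2, Site 3}: its best feasible assignment gives total 373.
Compare {Site 1, Site 2, Site 3}: its best feasible assignment gives total 455.
Every other set of open sites that can feasibly serve all demand totals ≥ 373 even under its best assignment. Minimum: 343.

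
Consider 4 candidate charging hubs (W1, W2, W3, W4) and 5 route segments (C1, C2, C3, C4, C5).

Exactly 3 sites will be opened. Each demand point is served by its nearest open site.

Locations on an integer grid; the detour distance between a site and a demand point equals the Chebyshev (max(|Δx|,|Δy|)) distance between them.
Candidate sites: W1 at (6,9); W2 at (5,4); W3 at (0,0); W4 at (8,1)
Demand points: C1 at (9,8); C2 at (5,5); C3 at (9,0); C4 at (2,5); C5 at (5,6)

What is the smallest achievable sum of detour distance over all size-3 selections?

Open {W1, W2, W4}.
  C1→W1 3, C2→W2 1, C3→W4 1, C4→W2 3, C5→W2 2  ⇒ total 10.
Compare {W2, W3, W4}: total 11.
Compare {W1, W2, W3}: total 13.
No size-3 selection does better; minimum is 10.

10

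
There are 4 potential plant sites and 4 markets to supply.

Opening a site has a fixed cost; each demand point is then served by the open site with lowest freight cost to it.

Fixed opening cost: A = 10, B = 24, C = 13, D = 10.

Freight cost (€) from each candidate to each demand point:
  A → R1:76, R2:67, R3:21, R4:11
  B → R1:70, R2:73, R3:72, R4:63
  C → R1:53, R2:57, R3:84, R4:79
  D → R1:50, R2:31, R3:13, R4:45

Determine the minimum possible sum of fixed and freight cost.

Open {A, D}: assign each demand point to its cheapest open site.
  R1→D 50, R2→D 31, R3→D 13, R4→A 11
  freight cost 105, fixed 20 → total 125.
Compare {A, C, D}: freight cost 105 + fixed 33 = 138.
Compare {D}: freight cost 139 + fixed 10 = 149.
Compare {A, B, D}: freight cost 105 + fixed 44 = 149.
All other subsets cost ≥ 138. Minimum total cost: 125.

125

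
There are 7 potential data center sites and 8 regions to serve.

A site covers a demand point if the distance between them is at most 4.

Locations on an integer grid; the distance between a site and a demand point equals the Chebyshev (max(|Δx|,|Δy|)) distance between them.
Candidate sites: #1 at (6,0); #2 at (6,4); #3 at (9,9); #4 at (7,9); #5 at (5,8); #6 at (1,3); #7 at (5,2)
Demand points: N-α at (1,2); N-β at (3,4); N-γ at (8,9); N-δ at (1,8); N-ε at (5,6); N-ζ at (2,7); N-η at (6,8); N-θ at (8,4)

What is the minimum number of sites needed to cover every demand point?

Coverage sets (demand points within 4 of each site):
  #1: {N-β, N-θ}
  #2: {N-β, N-ε, N-ζ, N-η, N-θ}
  #3: {N-γ, N-ε, N-η}
  #4: {N-γ, N-ε, N-η}
  #5: {N-β, N-γ, N-δ, N-ε, N-ζ, N-η, N-θ}
  #6: {N-α, N-β, N-ε, N-ζ}
  #7: {N-α, N-β, N-ε, N-θ}
No single site covers all 8 demand points.
But {#5, #6} covers everything, so the minimum is 2.

2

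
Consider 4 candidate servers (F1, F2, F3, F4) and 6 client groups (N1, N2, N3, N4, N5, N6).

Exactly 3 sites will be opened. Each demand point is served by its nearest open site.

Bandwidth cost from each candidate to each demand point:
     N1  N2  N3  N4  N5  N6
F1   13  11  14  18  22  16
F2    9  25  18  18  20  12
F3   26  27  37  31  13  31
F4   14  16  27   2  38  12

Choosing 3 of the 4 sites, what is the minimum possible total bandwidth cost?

Open {F1, F3, F4}.
  N1→F1 13, N2→F1 11, N3→F1 14, N4→F4 2, N5→F3 13, N6→F4 12  ⇒ total 65.
Compare {F1, F2, F4}: total 68.
Compare {F2, F3, F4}: total 70.
No size-3 selection does better; minimum is 65.

65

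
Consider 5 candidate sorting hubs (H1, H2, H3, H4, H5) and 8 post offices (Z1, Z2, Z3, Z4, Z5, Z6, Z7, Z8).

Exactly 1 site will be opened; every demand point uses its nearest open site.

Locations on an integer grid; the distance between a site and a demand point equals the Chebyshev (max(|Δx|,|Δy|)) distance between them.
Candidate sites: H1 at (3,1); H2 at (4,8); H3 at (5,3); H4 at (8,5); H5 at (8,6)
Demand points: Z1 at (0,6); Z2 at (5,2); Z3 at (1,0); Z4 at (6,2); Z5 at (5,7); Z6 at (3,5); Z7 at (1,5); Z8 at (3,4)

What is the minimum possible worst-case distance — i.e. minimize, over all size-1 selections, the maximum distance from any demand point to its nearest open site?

Open {H3}.
  Farthest demand point is Z1 at distance 5 (to H3); all others are ≤ 5.
With {H1} the worst case is 6.
With {H2} the worst case is 8.
No size-1 selection achieves below 5.

5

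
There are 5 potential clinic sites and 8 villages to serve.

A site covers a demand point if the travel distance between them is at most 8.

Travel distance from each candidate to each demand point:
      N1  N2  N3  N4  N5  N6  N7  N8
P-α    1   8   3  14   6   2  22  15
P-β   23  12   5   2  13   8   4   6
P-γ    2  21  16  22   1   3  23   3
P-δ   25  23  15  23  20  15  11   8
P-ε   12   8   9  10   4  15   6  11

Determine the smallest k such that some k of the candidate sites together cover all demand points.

2

Coverage sets (demand points within 8 of each site):
  P-α: {N1, N2, N3, N5, N6}
  P-β: {N3, N4, N6, N7, N8}
  P-γ: {N1, N5, N6, N8}
  P-δ: {N8}
  P-ε: {N2, N5, N7}
No single site covers all 8 demand points.
But {P-α, P-β} covers everything, so the minimum is 2.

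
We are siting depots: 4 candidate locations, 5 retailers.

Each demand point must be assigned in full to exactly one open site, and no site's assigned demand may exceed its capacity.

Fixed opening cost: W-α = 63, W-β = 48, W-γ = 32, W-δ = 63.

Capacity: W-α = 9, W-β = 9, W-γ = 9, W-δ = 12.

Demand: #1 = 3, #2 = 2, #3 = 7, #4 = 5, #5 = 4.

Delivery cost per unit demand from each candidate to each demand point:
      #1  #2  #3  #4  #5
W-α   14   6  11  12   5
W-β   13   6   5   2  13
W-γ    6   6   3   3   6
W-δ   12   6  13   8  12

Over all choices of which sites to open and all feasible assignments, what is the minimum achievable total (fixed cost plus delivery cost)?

Open {W-α, W-β, W-γ}; cheapest assignment that respects the capacities:
  W-α (cap 9, load 6): #2, #5 — cost 2×6 + 4×5 = 32
  W-β (cap 9, load 7): #3 — cost 7×5 = 35
  W-γ (cap 9, load 8): #1, #4 — cost 3×6 + 5×3 = 33
  Shipping 100, fixed 143 → total 243.
  Any other capacity-feasible assignment to {W-α, W-β, W-γ} ships for at least 100.
Compare {W-γ, W-δ}: its best feasible assignment gives total 252.
Compare {W-β, W-γ, W-δ}: its best feasible assignment gives total 265.
Every other set of open sites that can feasibly serve all demand totals ≥ 252 even under its best assignment. Minimum: 243.

243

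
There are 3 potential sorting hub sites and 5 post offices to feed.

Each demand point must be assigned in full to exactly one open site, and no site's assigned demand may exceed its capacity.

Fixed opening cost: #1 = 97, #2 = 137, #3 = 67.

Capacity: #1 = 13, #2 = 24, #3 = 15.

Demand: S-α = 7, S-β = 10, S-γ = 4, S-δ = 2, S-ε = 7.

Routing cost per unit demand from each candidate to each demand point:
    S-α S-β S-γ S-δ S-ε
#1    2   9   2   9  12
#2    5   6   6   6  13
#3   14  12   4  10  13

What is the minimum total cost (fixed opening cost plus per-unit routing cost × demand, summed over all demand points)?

418

Open {#2, #3}; cheapest assignment that respects the capacities:
  #2 (cap 24, load 19): S-α, S-β, S-δ — cost 7×5 + 10×6 + 2×6 = 107
  #3 (cap 15, load 11): S-γ, S-ε — cost 4×4 + 7×13 = 107
  Shipping 214, fixed 204 → total 418.
  Any other capacity-feasible assignment to {#2, #3} ships for at least 214.
Compare {#1, #2}: its best feasible assignment gives total 419.
Compare {#1, #2, #3}: its best feasible assignment gives total 486.
Every other set of open sites that can feasibly serve all demand totals ≥ 419 even under its best assignment. Minimum: 418.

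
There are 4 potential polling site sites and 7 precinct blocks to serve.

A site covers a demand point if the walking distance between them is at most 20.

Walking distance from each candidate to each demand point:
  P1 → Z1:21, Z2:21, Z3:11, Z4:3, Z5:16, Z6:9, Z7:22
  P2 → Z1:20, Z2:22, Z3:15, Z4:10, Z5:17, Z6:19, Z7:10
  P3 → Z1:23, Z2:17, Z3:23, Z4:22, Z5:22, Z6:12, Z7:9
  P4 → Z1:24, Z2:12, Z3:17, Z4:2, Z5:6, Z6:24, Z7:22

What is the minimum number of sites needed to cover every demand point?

Coverage sets (demand points within 20 of each site):
  P1: {Z3, Z4, Z5, Z6}
  P2: {Z1, Z3, Z4, Z5, Z6, Z7}
  P3: {Z2, Z6, Z7}
  P4: {Z2, Z3, Z4, Z5}
No single site covers all 7 demand points.
But {P2, P3} covers everything, so the minimum is 2.

2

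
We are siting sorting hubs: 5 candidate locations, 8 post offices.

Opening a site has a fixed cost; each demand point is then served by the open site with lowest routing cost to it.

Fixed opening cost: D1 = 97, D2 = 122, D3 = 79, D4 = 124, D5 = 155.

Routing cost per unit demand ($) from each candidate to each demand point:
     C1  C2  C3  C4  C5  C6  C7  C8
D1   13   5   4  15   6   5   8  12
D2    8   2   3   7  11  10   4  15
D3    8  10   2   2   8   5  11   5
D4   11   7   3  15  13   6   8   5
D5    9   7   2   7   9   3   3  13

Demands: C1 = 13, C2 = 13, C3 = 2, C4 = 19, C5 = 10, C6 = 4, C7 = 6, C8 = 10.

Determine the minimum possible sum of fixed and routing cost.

547

Open {D2, D3}: assign each demand point to its cheapest open site.
  C1→D2 13×8=104, C2→D2 13×2=26, C3→D3 2×2=4, C4→D3 19×2=38, C5→D3 10×8=80, C6→D3 4×5=20, C7→D2 6×4=24, C8→D3 10×5=50
  routing cost 346, fixed 201 → total 547.
Compare {D1, D3}: routing cost 389 + fixed 176 = 565.
Compare {D3}: routing cost 492 + fixed 79 = 571.
Compare {D1, D2, D3}: routing cost 326 + fixed 298 = 624.
All other subsets cost ≥ 565. Minimum total cost: 547.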